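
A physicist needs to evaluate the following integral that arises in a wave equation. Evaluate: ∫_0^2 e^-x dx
Antiderivative: -e^-x
Evaluate: -(e^-2-1)

Answer: (e^-2-1)/(-1)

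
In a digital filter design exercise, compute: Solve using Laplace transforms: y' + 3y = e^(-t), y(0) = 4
Take L: sY - 4+3Y = 1/(s+1)
Y(s+3) = 1/(s+1)+4
Y = 1/((s+1)(s+3))+4/(s+3)
Partial fractions: 1/((s+1)(s+3)) = (1/2)/(s+1) - (1/2)/(s+3)
So Y = (1/2)/(s+1)+(7/2)/(s+3)
Inverse Laplace transform (L^(-1){1/(s+1)} = e^(-t), L^(-1){1/(s+3)} = e^(-3t)):

Answer: y(t) = (1/2)·e^(-t)+(7/2)·e^(-3t)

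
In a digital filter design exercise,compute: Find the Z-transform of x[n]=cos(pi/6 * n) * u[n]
Z{cos(w0*n)*u[n]} = z(z - cos(w0))/(z^2-2z*cos(w0)+1)
With w0 = pi/6: X(z) = z(z - cos(pi/6))/(z^2-2z*cos(pi/6)+1)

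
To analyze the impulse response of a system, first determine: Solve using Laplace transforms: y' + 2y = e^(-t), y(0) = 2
Take L: sY - 2 + 2Y=1/(s + 1)
Y(s + 2)=1/(s + 1) + 2
Y=1/((s + 1)(s + 2)) + 2/(s + 2)
Partial fractions: 1/((s + 1)(s + 2))=1/(s + 1) - 1/(s + 2)
So Y=1/(s + 1) + 1/(s + 2)
Inverse Laplace transform (L^(-1){1/(s + 1)}=e^(-t), L^(-1){1/(s + 2)}=e^(-2t)):

Answer: y(t)=1·e^(-t) + e^(-2t)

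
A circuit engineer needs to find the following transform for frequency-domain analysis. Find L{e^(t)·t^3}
First shifting: L{e^(at)f(t)}=F(s-a)
L{t^3}=6/s^4
Shift s → s-1: 6/(s-1)^4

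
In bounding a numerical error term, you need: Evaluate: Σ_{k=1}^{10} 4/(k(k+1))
Partial fractions: 4/(k(k + 1))=4/k - 4/(k + 1)
Telescoping sum: 4(1 - 1/11)=4·10/11

Answer: 40/11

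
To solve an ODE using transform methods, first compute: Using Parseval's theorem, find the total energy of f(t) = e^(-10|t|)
Parseval's theorem: E=integral |f(t)|^2 dt=(1/2pi) integral |F(omega)|^2 domega
E=integral_{-inf}^{inf} e^(-20|t|) dt=2 * integral_0^inf e^(-20t) dt=2/(2 * 10)=1/10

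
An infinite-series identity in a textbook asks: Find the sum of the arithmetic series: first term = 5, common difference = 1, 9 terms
Last term: a_n = 5 + (9 - 1)·1 = 13
Sum = n(a_1 + a_n)/2 = 9(5 + 13)/2 = 81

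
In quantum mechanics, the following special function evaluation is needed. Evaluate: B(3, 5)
B(x,y)=Γ(x)Γ(y)/Γ(x + y)=(x-1)!(y-1)!/(x + y-1)!
B(3,5)=2!·4!/7!=1/105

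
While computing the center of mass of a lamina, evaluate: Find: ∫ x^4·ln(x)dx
By parts: u = ln(x), dv = x^4 dx
du = 1/x dx, v = x^5/5
= x^5·ln(x)/5 - ∫ x^4/5 dx
= x^5·ln(x)/5 - x^5/25+C

Answer: x^5(ln(x)/5-1/25)+C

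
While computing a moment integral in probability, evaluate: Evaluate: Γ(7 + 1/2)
Γ(n+1/2) = (2n)!√π/(4^n·n!)
= 87178291200√π/(16384·5040) = (135135/128)·√π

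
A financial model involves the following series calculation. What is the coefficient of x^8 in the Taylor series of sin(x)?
sin(x) has only odd powers. Coefficient of x^8=0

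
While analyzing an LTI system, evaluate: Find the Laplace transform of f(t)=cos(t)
L{cos(wt)}=s/(s²+w²)
L{cos(t)}=s/(s²+1)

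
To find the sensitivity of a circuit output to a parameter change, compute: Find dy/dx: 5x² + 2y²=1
Differentiate: 10x + 4y·(dy/dx) = 0
dy/dx = -10x/(4y) = -(5/2)·(x/y)

Answer: dy/dx = -(5/2)·(x/y)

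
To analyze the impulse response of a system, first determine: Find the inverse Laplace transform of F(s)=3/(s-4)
L^(-1){3/(s-a)}=c·e^(at)
Here a=4, c=3

Answer: 3e^(4t)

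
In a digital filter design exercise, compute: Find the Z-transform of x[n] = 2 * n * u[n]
Z{n*u[n]} = z/(z-1)^2
By linearity: Z{2*n*u[n]} = 2z/(z-1)^2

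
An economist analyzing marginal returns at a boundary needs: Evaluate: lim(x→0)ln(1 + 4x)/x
L'Hôpital (0/0): lim 4/(1+4x) / 1 = 4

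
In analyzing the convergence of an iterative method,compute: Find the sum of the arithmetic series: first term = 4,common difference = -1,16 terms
Last term: a_n=4 + (16 - 1)·-1=-11
Sum=n(a_1 + a_n)/2=16(4 + (-11))/2=-56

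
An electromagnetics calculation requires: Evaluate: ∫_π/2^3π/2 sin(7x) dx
Antiderivative: -cos(7x)/7
Evaluate at bounds: [-cos(7·3π/2)/7] - [-cos(7·π/2)/7]
=(-(0)+(0))/7=0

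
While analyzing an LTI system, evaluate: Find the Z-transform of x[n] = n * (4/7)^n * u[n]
Using the property Z{n * a^n * u[n]} = az/(z-a)^2
With a = 4/7: X(z) = (4/7)z/(z - 4/7)^2, |z| > 4/7

Answer: (4/7)z/(z - 4/7)^2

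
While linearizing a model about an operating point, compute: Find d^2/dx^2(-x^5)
Apply power rule 2 times:
d^1: -5x^4
d^2: -20x^3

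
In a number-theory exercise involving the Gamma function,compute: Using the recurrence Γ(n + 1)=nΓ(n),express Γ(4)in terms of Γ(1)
Γ(4) = 3Γ(3) = 3·2Γ(2) = ... = 3!·Γ(1) = 6·Γ(1)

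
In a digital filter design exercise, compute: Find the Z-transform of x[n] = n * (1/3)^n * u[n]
Using the property Z{n * a^n * u[n]}=az/(z-a)^2
With a=1/3: X(z)=(1/3)z/(z - 1/3)^2, |z| > 1/3

Answer: (1/3)z/(z - 1/3)^2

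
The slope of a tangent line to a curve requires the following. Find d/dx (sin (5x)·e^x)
Product rule: (fg)'=f'g+fg'
f=sin(5x), f'=5·cos(5x)
g=e^x, g'=e^x

Answer: 5·cos(5x)·e^x+sin(5x)·e^x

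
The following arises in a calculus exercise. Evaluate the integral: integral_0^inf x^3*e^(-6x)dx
This is a Gamma integral. Substitute u=6x (du=6 dx):
integral_0^inf x^3*e^(-6x) dx=(1/6^4) integral_0^inf u^3*e^(-u) du
=Gamma(4)/6^4=3!/6^4=6/1296

Answer: 1/216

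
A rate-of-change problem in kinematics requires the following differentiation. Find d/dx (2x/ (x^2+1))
Quotient rule: (f/g)' = (f'g - fg')/g²
f = 2x, f' = 2
g = x^2 + 1, g' = 2x

Answer: (2·(x^2 + 1) - 4x^2)/(x^2 + 1)²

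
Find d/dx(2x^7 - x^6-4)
Power rule: d/dx(ax^n)=n·a·x^(n-1)
Term by term: 14·x^6 - 6·x^5

Answer: 14x^6 - 6x^5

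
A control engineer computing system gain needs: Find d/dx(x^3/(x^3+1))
Quotient rule: (f/g)'=(f'g - fg')/g²
f=x^3, f'=3x^2
g=x^3 + 1, g'=3x^2

Answer: (3x^2·(x^3 + 1) - 3x^5)/(x^3 + 1)²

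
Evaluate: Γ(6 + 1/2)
Γ(n+1/2)=(2n)!√π/(4^n·n!)
=479001600√π/(4096·720)=(10395/64)·√π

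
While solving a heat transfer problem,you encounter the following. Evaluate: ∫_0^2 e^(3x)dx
Antiderivative: (1/3)e^(3x)
Evaluate: (1/3)(e^6 - 1)

Answer: (e^6 - 1)/3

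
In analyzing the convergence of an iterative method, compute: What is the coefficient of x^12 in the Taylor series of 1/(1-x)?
1/(1-x) = Σ x^n for |x|<1
All coefficients are 1

Answer: 1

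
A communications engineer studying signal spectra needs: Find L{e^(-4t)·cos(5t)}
First shifting: L{e^(at)f(t)}=F(s-a)
L{cos(5t)}=s/(s²+25)
Shift: (s+4)/((s+4)²+25)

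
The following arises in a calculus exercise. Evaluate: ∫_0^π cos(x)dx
Antiderivative: sin(x)
Evaluate at bounds: [sin(1·π)/1] - [sin(1·0)/1]
=((0) - (0))/1=0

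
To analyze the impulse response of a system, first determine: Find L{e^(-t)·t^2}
First shifting: L{e^(at)f(t)} = F(s-a)
L{t^2} = 2/s^3
Shift s → s+1: 2/(s+1)^3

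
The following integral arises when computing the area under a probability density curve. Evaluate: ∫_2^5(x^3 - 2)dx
Step 1: Find antiderivative F(x)=(1/4)x^4-2x
Step 2: F(5) - F(2)=585/4 - (0)=585/4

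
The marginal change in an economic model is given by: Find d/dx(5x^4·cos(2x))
Product rule: (fg)' = f'g+fg'
f = 5x^4, f' = 20x^3
g = cos(2x), g' = -2·sin(2x)

Answer: 20x^3·cos(2x)-10x^4·sin(2x)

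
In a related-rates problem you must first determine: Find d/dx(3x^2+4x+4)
Power rule: d/dx(ax^n)=n·a·x^(n-1)
Term by term: 6·x + 4

Answer: 6x + 4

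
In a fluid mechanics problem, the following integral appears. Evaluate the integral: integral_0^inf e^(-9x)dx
integral_0^inf e^(-9x) dx=[-1/9*e^(-9x)]_0^inf
=0 - (-1/9)=1/9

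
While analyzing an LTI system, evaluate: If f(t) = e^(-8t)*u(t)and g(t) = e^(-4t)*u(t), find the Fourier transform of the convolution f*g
By the convolution theorem: F{f * g} = F(omega) * G(omega)
F(omega) = 1/(8 + j * omega), G(omega) = 1/(4 + j * omega)
F{f * g} = 1/((8 + j * omega)(4 + j * omega))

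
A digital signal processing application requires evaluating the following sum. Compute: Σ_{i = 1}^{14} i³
Using formula: Σ i^3 = [n(n+1)/2]² = [14·15/2]² = 11025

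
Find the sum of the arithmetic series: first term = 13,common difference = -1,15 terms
Last term: a_n = 13+(15-1)·-1 = -1
Sum = n(a_1+a_n)/2 = 15(13+(-1))/2 = 90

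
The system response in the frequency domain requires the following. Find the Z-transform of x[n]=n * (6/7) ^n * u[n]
Using the property Z{n*a^n*u[n]}=az/(z-a)^2
With a=6/7: X(z)=(6/7)z/(z - 6/7)^2, |z| > 6/7

Answer: (6/7)z/(z - 6/7)^2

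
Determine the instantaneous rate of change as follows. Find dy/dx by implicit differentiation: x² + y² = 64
Differentiate both sides: 2x + 2y·(dy/dx) = 0
Solve: dy/dx = -2x/(2y) = -x/y

Answer: dy/dx = -x/y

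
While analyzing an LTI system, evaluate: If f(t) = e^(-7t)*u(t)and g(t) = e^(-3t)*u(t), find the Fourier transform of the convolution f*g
By the convolution theorem: F{f*g} = F(omega)*G(omega)
F(omega) = 1/(7+j*omega), G(omega) = 1/(3+j*omega)
F{f*g} = 1/((7+j*omega)(3+j*omega))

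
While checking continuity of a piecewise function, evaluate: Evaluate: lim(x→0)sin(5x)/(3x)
L'Hôpital (0/0): lim 5cos(5x)/3 = 5/3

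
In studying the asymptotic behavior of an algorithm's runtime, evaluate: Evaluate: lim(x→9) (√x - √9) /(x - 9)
Multiply by conjugate (√x+√9)/(√x+√9):
= (x - 9)/((x - 9)(√x+√9)) = 1/(√x+√9)
As x → 9: 1/(2√9)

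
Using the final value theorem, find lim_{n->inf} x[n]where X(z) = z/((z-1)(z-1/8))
Final value theorem: lim x[n] = lim_{z->1} (z-1) * X(z)
(z-1) * X(z) = z/(z-1/8)
As z->1: 1/(1 - 1/8) = 1/(7/8) = 8/7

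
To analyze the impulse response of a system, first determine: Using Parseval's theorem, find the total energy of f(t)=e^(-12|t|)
Parseval's theorem: E = integral |f(t)|^2 dt = (1/2pi) integral |F(omega)|^2 domega
E = integral_{-inf}^{inf} e^(-24|t|) dt = 2*integral_0^inf e^(-24t) dt = 2/(2*12) = 1/12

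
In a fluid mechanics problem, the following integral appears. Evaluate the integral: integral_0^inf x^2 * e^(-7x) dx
This is a Gamma integral. Substitute u=7x (du=7 dx):
integral_0^inf x^2 * e^(-7x) dx=(1/7^3) integral_0^inf u^2 * e^(-u) du
=Gamma(3)/7^3=2!/7^3=2/343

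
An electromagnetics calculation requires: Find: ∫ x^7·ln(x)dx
By parts: u = ln(x), dv = x^7 dx
du = 1/x dx, v = x^8/8
= x^8·ln(x)/8 - ∫ x^7/8 dx
= x^8·ln(x)/8 - x^8/64+C

Answer: x^8(ln(x)/8-1/64)+C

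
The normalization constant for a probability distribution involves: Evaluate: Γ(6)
Γ(n) = (n-1)! for positive integers
Γ(6) = 5! = 120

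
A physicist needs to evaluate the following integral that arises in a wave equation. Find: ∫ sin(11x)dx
Using substitution u=11x: ∫ sin(u) du/11=-cos(u)/11 + C

Answer: (-1/11)cos(11x) + C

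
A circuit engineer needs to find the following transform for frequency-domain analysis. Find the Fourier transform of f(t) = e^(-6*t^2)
The Fourier transform of a Gaussian e^(-a*t^2) is sqrt(pi/a)*e^(-omega^2/(4a)).
With a=6: F(omega)=sqrt(pi/6)*e^(-omega^2/24)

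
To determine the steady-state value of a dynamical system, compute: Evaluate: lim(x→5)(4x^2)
Polynomial is continuous, so substitute x = 5:
4·5^2 = 100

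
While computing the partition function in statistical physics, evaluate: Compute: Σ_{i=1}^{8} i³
Using formula: Σ i^3=[n(n+1)/2]²=[8·9/2]²=1296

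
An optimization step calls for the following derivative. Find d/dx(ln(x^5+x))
Chain rule: d/dx[ln(u)]=u'/u where u=x^5 + x
u'=5x^4 + 1

Answer: (5x^4 + 1)/(x^5 + x)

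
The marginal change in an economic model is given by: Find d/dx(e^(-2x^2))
Chain rule: d/dx[e^u]=e^u · u' where u=-2x^2
u'=-4x

Answer: -4x·e^(-2x^2)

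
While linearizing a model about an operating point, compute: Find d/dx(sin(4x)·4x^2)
Product rule: (fg)'=f'g+fg'
f=sin(4x), f'=4·cos(4x)
g=4x^2, g'=8x

Answer: 16·cos(4x)·x^2+8·sin(4x)·x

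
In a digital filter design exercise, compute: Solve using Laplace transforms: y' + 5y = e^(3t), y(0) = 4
Take L: sY - 4 + 5Y=1/(s-3)
Y(s + 5)=1/(s-3) + 4
Y=1/((s-3)(s + 5)) + 4/(s + 5)
Partial fractions: 1/((s-3)(s + 5))=(1/8)/(s-3) - (1/8)/(s + 5)
So Y=(1/8)/(s-3) + (31/8)/(s + 5)
Inverse Laplace transform (L^(-1){1/(s-3)}=e^(3t), L^(-1){1/(s + 5)}=e^(-5t)):

Answer: y(t)=(1/8)·e^(3t) + (31/8)·e^(-5t)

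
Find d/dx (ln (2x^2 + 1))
Chain rule: d/dx[ln(u)] = u'/u where u = 2x^2+1
u' = 4x

Answer: (4x)/(2x^2+1)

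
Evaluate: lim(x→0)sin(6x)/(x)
L'Hôpital (0/0): lim 6cos(6x)/1 = 6/1

Answer: 6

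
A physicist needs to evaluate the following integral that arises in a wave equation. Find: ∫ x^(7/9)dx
Power rule: ∫ x^(7/9) dx=x^(16/9)/(16/9)+C

Answer: (9/16)·x^(16/9)+C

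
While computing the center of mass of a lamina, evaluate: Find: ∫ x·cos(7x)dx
By parts: u=x, dv=cos(7x) dx
du=dx, v=sin(7x)/7
=x·sin(7x)/7+cos(7x)/7²+C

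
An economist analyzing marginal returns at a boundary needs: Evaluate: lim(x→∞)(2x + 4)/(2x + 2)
Divide numerator and denominator by x:
lim (2 + 4/x)/(2 + 2/x) = 1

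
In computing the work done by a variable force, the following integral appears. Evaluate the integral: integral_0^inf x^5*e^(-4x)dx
This is a Gamma integral. Substitute u=4x (du=4 dx):
integral_0^inf x^5*e^(-4x) dx=(1/4^6) integral_0^inf u^5*e^(-u) du
=Gamma(6)/4^6=5!/4^6=120/4096

Answer: 15/512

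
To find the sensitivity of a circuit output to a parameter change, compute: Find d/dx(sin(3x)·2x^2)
Product rule: (fg)' = f'g+fg'
f = sin(3x), f' = 3·cos(3x)
g = 2x^2, g' = 4x

Answer: 6·cos(3x)·x^2+4·sin(3x)·x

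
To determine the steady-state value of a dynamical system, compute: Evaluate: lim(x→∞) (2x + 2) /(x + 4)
Divide numerator and denominator by x:
lim (2+2/x)/(1+4/x)=2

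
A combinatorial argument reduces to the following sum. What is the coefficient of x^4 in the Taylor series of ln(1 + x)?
ln(1 + x) = Σ (-1)^(n + 1) x^n/n
Coefficient of x^4 = (-1)^5/4 = -1/4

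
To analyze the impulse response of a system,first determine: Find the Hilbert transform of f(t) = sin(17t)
The Hilbert transform shifts each frequency component by -pi/2.
H{sin(wt)}=-cos(wt)
With w=17: H{sin(17t)}=-cos(17t)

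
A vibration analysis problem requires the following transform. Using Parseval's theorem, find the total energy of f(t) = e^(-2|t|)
Parseval's theorem: E=integral |f(t)|^2 dt=(1/2pi) integral |F(omega)|^2 domega
E=integral_{-inf}^{inf} e^(-4|t|) dt=2*integral_0^inf e^(-4t) dt=2/(2*2)=1/2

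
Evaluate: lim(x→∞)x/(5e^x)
Apply L'Hôpital 1 times (∞/∞ each time):
Eventually get 1!/(5e^x) → 0

Answer: 0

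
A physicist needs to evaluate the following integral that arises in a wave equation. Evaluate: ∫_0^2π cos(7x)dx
Antiderivative: sin(7x)/7
Evaluate at bounds: [sin(7·2π)/7] - [sin(7·0)/7]
= ((0) - (0))/7 = 0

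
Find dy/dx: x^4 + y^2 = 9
Differentiate: 4x^3+2y·(dy/dx)=0
dy/dx=-4x^3/(2y)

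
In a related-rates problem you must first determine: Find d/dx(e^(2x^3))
Chain rule: d/dx[e^u]=e^u · u' where u=2x^3
u'=6x^2

Answer: 6x^2·e^(2x^3)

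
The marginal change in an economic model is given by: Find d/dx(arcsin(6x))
d/dx[arcsin(u)]=u'/√(1-u²), u=6x, u'=6

Answer: 6/√(1-36x²)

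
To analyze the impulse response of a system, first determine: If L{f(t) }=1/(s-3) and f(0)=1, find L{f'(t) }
L{f'(t)}=s·F(s) - f(0)=s/(s-3) - 1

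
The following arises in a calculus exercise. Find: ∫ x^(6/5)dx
Power rule: ∫ x^(6/5) dx=x^(11/5)/(11/5)+C

Answer: (5/11)·x^(11/5)+C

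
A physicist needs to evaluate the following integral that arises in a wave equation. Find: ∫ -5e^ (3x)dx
Since d/dx[e^(3x)]=3e^(3x), we get -5/3 e^(3x) + C

Answer: (-5/3)e^(3x) + C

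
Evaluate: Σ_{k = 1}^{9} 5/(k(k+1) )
Partial fractions: 5/(k(k+1)) = 5/k - 5/(k+1)
Telescoping sum: 5(1-1/10) = 5·9/10

Answer: 9/2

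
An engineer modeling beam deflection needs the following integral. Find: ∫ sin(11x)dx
Using substitution u=11x: ∫ sin(u) du/11=-cos(u)/11+C

Answer: (-1/11)cos(11x)+C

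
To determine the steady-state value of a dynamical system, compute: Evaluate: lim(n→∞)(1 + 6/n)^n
This is the definition of e^6: lim(1 + 6/n)^n=e^6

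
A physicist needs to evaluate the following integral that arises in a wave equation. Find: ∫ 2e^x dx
Since d/dx[e^x]=+e^x, we get 2e^x+C

Answer: 2e^x+C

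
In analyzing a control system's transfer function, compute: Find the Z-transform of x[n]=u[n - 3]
Using the time-shift property: Z{u[n-3]}=z^(-3) * z/(z-1)
=z^(-2)/(z-1)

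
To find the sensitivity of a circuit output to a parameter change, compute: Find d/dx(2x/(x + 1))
Quotient rule: (f/g)'=(f'g - fg')/g²
f=2x, f'=2
g=x + 1, g'=1

Answer: (2·(x + 1) - 2x)/(x + 1)²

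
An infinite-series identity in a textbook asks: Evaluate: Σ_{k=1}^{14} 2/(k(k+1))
Partial fractions: 2/(k(k + 1))=2/k - 2/(k + 1)
Telescoping sum: 2(1 - 1/15)=2·14/15

Answer: 28/15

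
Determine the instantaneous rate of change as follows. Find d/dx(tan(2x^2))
Chain rule: d/dx[tan(u)] = sec²(u)·u' where u = 2x^2
u' = 4x

Answer: 4x·sec²(2x^2)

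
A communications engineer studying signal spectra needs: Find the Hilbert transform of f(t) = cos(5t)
The Hilbert transform shifts each frequency component by -pi/2.
H{cos(wt)}=sin(wt)
With w=5: H{cos(5t)}=sin(5t)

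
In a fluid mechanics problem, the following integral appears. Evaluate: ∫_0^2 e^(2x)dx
Antiderivative: (1/2)e^(2x)
Evaluate: (1/2)(e^4-1)

Answer: (e^4-1)/2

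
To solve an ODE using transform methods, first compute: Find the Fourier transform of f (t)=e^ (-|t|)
Using the standard pair: F{e^(-a|t|)}=2a/(a^2+omega^2)
With a=1: F(omega)=2/(1+omega^2)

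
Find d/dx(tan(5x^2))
Chain rule: d/dx[tan(u)]=sec²(u)·u' where u=5x^2
u'=10x

Answer: 10x·sec²(5x^2)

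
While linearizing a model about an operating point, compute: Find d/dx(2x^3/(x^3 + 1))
Quotient rule: (f/g)'=(f'g - fg')/g²
f=2x^3, f'=6x^2
g=x^3 + 1, g'=3x^2

Answer: (6x^2·(x^3 + 1) - 6x^5)/(x^3 + 1)²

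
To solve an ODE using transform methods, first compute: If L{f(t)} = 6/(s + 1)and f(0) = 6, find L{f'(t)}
L{f'(t)} = s·F(s) - f(0) = 6s/(s + 1) - 6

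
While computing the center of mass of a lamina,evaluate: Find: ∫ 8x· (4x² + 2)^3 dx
Let u=4x² + 2, du=8x dx
∫ u^3 du=u^4/4 + C

Answer: (4x² + 2)^4/4 + C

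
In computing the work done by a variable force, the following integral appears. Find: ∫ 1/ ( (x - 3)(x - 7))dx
Partial fractions: 1/((x-3)(x-7)) = A/(x-3)+B/(x-7)
A = -1/4, B = 1/4
∫ [-1/4· 1/(x-3)+1/4· 1/(x-7)] dx
= (1/4)[ln|x-7| - ln|x-3|]+C

Answer: (1/4)·ln|(x-7)/(x-3)|+C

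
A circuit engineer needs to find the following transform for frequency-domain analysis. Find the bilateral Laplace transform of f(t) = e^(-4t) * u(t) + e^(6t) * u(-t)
For e^(-4t) * u(t): L = 1/(s+4), Re(s) > -4
For e^(6t) * u(-t): L = -1/(s-6), Re(s) < 6
Combined: F(s) = 1/(s+4)-1/(s-6), -4 < Re(s) < 6

Answer: 1/(s+4)-1/(s-6), ROC: -4 < Re(s) < 6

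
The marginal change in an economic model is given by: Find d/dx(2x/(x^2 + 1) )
Quotient rule: (f/g)' = (f'g - fg')/g²
f = 2x, f' = 2
g = x^2 + 1, g' = 2x

Answer: (2·(x^2 + 1) - 4x^2)/(x^2 + 1)²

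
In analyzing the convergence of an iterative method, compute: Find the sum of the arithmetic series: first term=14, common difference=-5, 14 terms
Last term: a_n=14 + (14 - 1)·-5=-51
Sum=n(a_1 + a_n)/2=14(14 + (-51))/2=-259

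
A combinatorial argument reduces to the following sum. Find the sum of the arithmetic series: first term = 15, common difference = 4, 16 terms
Last term: a_n=15+(16-1)·4=75
Sum=n(a_1+a_n)/2=16(15+75)/2=720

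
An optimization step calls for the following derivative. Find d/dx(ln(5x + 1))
Chain rule: d/dx[ln(u)]=u'/u where u=5x + 1
u'=5

Answer: (5)/(5x + 1)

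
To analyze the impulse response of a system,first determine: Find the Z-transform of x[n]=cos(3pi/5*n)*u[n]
Z{cos(w0*n)*u[n]} = z(z - cos(w0))/(z^2 - 2z*cos(w0) + 1)
With w0 = 3pi/5: X(z) = z(z - cos(3pi/5))/(z^2 - 2z*cos(3pi/5) + 1)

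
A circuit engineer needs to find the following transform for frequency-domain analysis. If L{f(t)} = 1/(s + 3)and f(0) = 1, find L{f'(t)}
L{f'(t)} = s·F(s) - f(0) = s/(s + 3) - 1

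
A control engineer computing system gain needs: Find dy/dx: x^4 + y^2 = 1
Differentiate: 4x^3+2y·(dy/dx)=0
dy/dx=-4x^3/(2y)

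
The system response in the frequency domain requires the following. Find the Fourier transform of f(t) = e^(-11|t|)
Using the standard pair: F{e^(-a|t|)} = 2a/(a^2+omega^2)
With a = 11: F(omega) = 22/(121+omega^2)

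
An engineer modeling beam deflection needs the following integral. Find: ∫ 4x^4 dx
Using power rule: ∫ 4x^4 dx=4/5 x^5 + C=(4/5)x^5 + C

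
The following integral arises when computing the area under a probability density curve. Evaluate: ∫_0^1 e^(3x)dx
Antiderivative: (1/3)e^(3x)
Evaluate: (1/3)(e^3-1)

Answer: (e^3-1)/3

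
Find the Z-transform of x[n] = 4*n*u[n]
Z{n*u[n]}=z/(z-1)^2
By linearity: Z{4*n*u[n]}=4z/(z-1)^2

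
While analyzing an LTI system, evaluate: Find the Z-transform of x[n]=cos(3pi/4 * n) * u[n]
Z{cos(w0 * n) * u[n]} = z(z - cos(w0))/(z^2 - 2z * cos(w0) + 1)
With w0 = 3pi/4: X(z) = z(z - cos(3pi/4))/(z^2 - 2z * cos(3pi/4) + 1)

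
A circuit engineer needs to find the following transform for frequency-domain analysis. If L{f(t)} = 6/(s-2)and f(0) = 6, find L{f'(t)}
L{f'(t)}=s·F(s) - f(0)=6s/(s-2) - 6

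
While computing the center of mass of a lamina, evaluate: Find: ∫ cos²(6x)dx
Using identity cos²(u) = (1 + cos(2u))/2:
∫ (1 + cos(12x))/2 dx = x/2 + sin(12x)/24 + C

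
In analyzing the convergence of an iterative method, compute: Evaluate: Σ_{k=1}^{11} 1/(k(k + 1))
Partial fractions: 1/(k(k+1)) = 1/k - 1/(k+1)
Telescoping sum: 1(1-1/12) = 1·11/12

Answer: 11/12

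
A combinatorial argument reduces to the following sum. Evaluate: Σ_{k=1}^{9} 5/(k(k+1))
Partial fractions: 5/(k(k+1)) = 5/k - 5/(k+1)
Telescoping sum: 5(1-1/10) = 5·9/10

Answer: 9/2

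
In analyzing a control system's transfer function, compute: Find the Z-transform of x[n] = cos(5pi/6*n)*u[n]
Z{cos(w0 * n) * u[n]} = z(z - cos(w0))/(z^2-2z * cos(w0)+1)
With w0 = 5pi/6: X(z) = z(z - cos(5pi/6))/(z^2-2z * cos(5pi/6)+1)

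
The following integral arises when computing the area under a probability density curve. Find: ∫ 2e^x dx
Since d/dx[e^x] = + e^x, we get 2e^x + C

Answer: 2e^x + C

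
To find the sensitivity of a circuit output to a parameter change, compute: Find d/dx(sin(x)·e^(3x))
Product rule: (fg)' = f'g+fg'
f = sin(x), f' = cos(x)
g = e^(3x), g' = 3·e^(3x)

Answer: cos(x)·e^(3x)+3·sin(x)·e^(3x)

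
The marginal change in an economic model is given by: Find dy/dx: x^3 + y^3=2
Differentiate: 3x^2+3y^2·(dy/dx)=0
dy/dx=-3x^2/(3y^2)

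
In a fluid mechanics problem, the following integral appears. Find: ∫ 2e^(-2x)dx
Since d/dx[e^(-2x)] = -2e^(-2x), we get -1 e^(-2x) + C

Answer: -e^(-2x) + C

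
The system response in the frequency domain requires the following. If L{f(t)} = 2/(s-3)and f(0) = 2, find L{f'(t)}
L{f'(t)} = s·F(s) - f(0) = 2s/(s-3) - 2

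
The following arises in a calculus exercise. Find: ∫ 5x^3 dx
Using power rule: ∫ 5x^3 dx=5/4 x^4 + C=(5/4)x^4 + C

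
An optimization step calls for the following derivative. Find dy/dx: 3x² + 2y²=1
Differentiate: 6x+4y·(dy/dx) = 0
dy/dx = -6x/(4y) = -(3/2)·(x/y)

Answer: dy/dx = -(3/2)·(x/y)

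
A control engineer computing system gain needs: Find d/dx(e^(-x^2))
Chain rule: d/dx[e^u]=e^u · u' where u=-x^2
u'=-2x

Answer: -2x·e^(-x^2)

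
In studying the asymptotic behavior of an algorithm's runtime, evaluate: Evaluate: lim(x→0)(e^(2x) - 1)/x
L'Hôpital (0/0): lim 2e^(2x)/1 = 2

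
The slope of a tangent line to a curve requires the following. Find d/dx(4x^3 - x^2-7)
Power rule: d/dx(ax^n) = n·a·x^(n-1)
Term by term: 12·x^2 - 2·x

Answer: 12x^2 - 2x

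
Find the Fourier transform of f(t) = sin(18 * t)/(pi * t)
sin(W*t)/(pi*t)=(W/pi)*sinc(W*t/pi) is the impulse response of the ideal low-pass filter with cutoff W (here W=18).
Its Fourier transform is a rectangular function:
F(omega)=1 for |omega| < 18, 0 otherwise

Answer: rect(omega/36) [i.e., 1 for |omega| < 18, 0 otherwise]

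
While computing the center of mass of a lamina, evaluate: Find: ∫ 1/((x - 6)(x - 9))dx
Partial fractions: 1/((x-6)(x-9)) = A/(x-6) + B/(x-9)
A = -1/3, B = 1/3
∫ [-1/3· 1/(x-6) + 1/3· 1/(x-9)] dx
= (1/3)[ln|x-9| - ln|x-6|] + C

Answer: (1/3)·ln|(x-9)/(x-6)| + C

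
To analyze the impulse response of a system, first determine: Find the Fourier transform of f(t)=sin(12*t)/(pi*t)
sin(W*t)/(pi*t)=(W/pi)*sinc(W*t/pi) is the impulse response of the ideal low-pass filter with cutoff W (here W=12).
Its Fourier transform is a rectangular function:
F(omega)=1 for |omega| < 12, 0 otherwise

Answer: rect(omega/24) [i.e., 1 for |omega| < 12, 0 otherwise]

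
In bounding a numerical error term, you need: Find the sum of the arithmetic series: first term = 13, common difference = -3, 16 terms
Last term: a_n = 13+(16-1)·-3 = -32
Sum = n(a_1+a_n)/2 = 16(13+(-32))/2 = -152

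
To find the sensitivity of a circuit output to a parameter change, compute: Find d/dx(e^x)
Chain rule: d/dx[e^u]=e^u · u' where u=x
u'=1

Answer: 1·e^x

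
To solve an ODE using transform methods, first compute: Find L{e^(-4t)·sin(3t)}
First shifting: L{e^(at)f(t)} = F(s-a)
L{sin(3t)} = 3/(s² + 9)
Shift: 3/((s + 4)² + 9)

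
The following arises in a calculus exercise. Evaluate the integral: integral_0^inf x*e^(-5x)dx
This is a Gamma integral. Substitute u = 5x (du = 5 dx):
integral_0^inf x*e^(-5x) dx = (1/5^2) integral_0^inf u^1*e^(-u) du
= Gamma(2)/5^2 = 1!/5^2 = 1/25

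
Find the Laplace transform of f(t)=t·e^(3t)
L{t·e^(at)} = 1/(s-a)²
L{t·e^(3t)} = 1/(s-3)²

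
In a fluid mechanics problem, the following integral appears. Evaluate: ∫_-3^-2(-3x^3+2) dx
Step 1: Find antiderivative F(x)=(-3/4)x^4 + 2x
Step 2: F(-2) - F(-3)=-16 - (-267/4)=203/4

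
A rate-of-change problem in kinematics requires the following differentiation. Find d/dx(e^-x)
Chain rule: d/dx[e^u] = e^u · u' where u = -x
u' = -1

Answer: -1·e^-x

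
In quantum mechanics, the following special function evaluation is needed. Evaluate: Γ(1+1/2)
Γ(n+1/2)=(2n)!√π/(4^n·n!)
=2√π/(4·1)=(1/2)·√π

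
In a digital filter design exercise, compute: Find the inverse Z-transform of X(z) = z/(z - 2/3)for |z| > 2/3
Standard pair: z/(z-a) <-> a^n * u[n] for causal signals
With a=2/3: x[n]=(2/3)^n * u[n]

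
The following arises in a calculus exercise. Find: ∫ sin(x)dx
Using standard integral: ∫ sin(x) dx = -cos(x)+C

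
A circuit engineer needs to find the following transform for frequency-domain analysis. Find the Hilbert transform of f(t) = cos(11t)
The Hilbert transform shifts each frequency component by -pi/2.
H{cos(wt)}=sin(wt)
With w=11: H{cos(11t)}=sin(11t)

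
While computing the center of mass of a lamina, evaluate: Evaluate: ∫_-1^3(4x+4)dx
Step 1: Find antiderivative F(x)=2x^2 + 4x
Step 2: F(3) - F(-1)=30 - (-2)=32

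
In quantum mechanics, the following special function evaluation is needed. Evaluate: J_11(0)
J_n(0) = 0 for all n > 0 (Bessel function of first kind)
J_11(0) = 0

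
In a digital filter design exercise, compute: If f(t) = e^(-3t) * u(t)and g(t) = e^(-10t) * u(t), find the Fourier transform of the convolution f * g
By the convolution theorem: F{f * g}=F(omega) * G(omega)
F(omega)=1/(3 + j * omega), G(omega)=1/(10 + j * omega)
F{f * g}=1/((3 + j * omega)(10 + j * omega))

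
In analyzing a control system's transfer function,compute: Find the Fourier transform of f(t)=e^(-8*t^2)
The Fourier transform of a Gaussian e^(-a*t^2) is sqrt(pi/a)*e^(-omega^2/(4a)).
With a = 8: F(omega) = sqrt(pi/8)*e^(-omega^2/32)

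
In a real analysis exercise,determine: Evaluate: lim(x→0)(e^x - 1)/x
L'Hôpital (0/0): lim e^x/1=1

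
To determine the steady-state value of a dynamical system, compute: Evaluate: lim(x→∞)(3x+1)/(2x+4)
Divide numerator and denominator by x:
lim (3 + 1/x)/(2 + 4/x)=3/2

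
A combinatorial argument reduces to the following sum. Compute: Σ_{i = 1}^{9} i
Using formula: Σ i^1 = n(n + 1)/2 = 9·10/2 = 45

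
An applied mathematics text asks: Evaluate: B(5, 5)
B(x,y) = Γ(x)Γ(y)/Γ(x+y) = (x-1)!(y-1)!/(x+y-1)!
B(5,5) = 4!·4!/9! = 1/630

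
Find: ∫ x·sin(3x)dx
By parts: u = x, dv = sin(3x) dx
du = dx, v = -cos(3x)/3
= -x·cos(3x)/3 + sin(3x)/3² + C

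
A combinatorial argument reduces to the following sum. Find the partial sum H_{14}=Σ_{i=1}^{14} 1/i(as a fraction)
H_14=1 + 1/2 + 1/3 + ... + 1/14
=1171733/360360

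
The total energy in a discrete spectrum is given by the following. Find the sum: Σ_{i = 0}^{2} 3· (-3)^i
Geometric series: S = a(1 - r^n)/(1 - r)
a = 3, r = -3, n = 3
S = 3(1 + 27)/4 = 21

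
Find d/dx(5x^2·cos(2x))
Product rule: (fg)' = f'g + fg'
f = 5x^2, f' = 10x
g = cos(2x), g' = -2·sin(2x)

Answer: 10x·cos(2x) - 10x^2·sin(2x)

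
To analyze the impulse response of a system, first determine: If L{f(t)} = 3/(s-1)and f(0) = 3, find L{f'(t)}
L{f'(t)}=s·F(s) - f(0)=3s/(s-1)-3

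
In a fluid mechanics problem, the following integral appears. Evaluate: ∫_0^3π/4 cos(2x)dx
Antiderivative: sin(2x)/2
Evaluate at bounds: [sin(2·3π/4)/2] - [sin(2·0)/2]
= ((-1) - (0))/2 = -1/2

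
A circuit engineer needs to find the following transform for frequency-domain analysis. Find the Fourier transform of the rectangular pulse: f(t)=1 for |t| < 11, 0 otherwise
F(omega)=integral from -11 to 11 of e^(-j*omega*t) dt
=2*sin(11*omega)/omega=22*sinc(11*omega/pi)

Answer: 2*sin(11*omega)/omega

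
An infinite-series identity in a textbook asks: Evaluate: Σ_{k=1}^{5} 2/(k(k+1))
Partial fractions: 2/(k(k+1))=2/k - 2/(k+1)
Telescoping sum: 2(1-1/6)=2·5/6

Answer: 5/3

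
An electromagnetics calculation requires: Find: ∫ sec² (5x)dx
Since d/dx[tan(5x)] = 5sec²(5x), integral = tan(5x)/5+C

Answer: (1/5)tan(5x)+C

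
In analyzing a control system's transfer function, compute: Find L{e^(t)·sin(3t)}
First shifting: L{e^(at)f(t)}=F(s-a)
L{sin(3t)}=3/(s² + 9)
Shift: 3/((s-1)² + 9)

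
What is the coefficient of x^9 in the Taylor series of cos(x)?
cos(x) has only even powers. Coefficient of x^9 = 0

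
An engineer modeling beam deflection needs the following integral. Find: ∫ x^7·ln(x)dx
By parts: u = ln(x), dv = x^7 dx
du = 1/x dx, v = x^8/8
= x^8·ln(x)/8 - ∫ x^7/8 dx
= x^8·ln(x)/8 - x^8/64+C

Answer: x^8(ln(x)/8-1/64)+C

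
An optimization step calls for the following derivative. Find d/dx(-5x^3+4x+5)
Power rule: d/dx(ax^n) = n·a·x^(n-1)
Term by term: -15·x^2 + 4

Answer: -15x^2 + 4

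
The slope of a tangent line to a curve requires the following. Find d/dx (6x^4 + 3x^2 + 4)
Power rule: d/dx(ax^n) = n·a·x^(n-1)
Term by term: 24·x^3+6·x

Answer: 24x^3+6x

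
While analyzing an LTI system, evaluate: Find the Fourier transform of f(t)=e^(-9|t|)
Using the standard pair: F{e^(-a|t|)}=2a/(a^2+omega^2)
With a=9: F(omega)=18/(81+omega^2)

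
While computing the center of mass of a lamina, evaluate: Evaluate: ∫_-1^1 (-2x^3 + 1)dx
Step 1: Find antiderivative F(x)=(-1/2)x^4 + x
Step 2: F(1) - F(-1)=1/2 - (-3/2)=2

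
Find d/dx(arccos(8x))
d/dx[arccos(u)] = -u'/√(1-u²), u = 8x, u' = 8

Answer: -8/√(1 - 64x²)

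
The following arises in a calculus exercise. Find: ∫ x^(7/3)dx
Power rule: ∫ x^(7/3) dx = x^(10/3)/(10/3) + C

Answer: (3/10)·x^(10/3) + C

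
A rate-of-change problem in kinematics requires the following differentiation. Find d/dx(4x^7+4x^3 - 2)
Power rule: d/dx(ax^n)=n·a·x^(n-1)
Term by term: 28·x^6 + 12·x^2

Answer: 28x^6 + 12x^2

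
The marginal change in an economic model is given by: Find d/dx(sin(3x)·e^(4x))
Product rule: (fg)'=f'g + fg'
f=sin(3x), f'=3·cos(3x)
g=e^(4x), g'=4·e^(4x)

Answer: 3·cos(3x)·e^(4x) + 4·sin(3x)·e^(4x)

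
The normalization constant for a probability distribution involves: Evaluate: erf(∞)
erf(∞) = 1 (the error function converges to 1)

Answer: 1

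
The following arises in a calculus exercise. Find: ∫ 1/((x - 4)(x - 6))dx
Partial fractions: 1/((x-4)(x-6))=A/(x-4)+B/(x-6)
A=-1/2, B=1/2
∫ [-1/2· 1/(x-4)+1/2· 1/(x-6)] dx
=(1/2)[ln|x-6| - ln|x-4|]+C

Answer: (1/2)·ln|(x-6)/(x-4)|+C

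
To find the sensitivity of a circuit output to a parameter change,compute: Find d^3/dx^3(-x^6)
Apply power rule 3 times:
d^1: -6x^5
d^2: -30x^4
d^3: -120x^3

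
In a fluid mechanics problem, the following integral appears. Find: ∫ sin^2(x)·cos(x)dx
Let u = sin(x), du = cos(x) dx
∫ u^2 du = u^3/3 + C

Answer: sin^3(x)/3 + C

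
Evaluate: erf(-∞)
erf(-∞) = -1 (the error function is odd, so erf(-∞) = -erf(∞) = -1)

Answer: -1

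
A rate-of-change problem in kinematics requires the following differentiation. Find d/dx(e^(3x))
Chain rule: d/dx[e^u] = e^u · u' where u = 3x
u' = 3

Answer: 3·e^(3x)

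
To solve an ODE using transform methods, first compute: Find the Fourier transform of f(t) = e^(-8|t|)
Using the standard pair: F{e^(-a|t|)} = 2a/(a^2 + omega^2)
With a = 8: F(omega) = 16/(64 + omega^2)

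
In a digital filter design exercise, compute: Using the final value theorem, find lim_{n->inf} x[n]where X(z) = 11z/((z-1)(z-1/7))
Final value theorem: lim x[n]=lim_{z->1} (z-1) * X(z)
(z-1) * X(z)=11z/(z-1/7)
As z->1: 11/(1-1/7)=11/(6/7)=77/6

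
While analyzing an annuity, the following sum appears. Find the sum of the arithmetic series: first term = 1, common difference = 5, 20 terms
Last term: a_n = 1+(20-1)·5 = 96
Sum = n(a_1+a_n)/2 = 20(1+96)/2 = 970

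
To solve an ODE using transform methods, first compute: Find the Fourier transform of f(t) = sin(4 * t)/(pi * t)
sin(W * t)/(pi * t)=(W/pi) * sinc(W * t/pi) is the impulse response of the ideal low-pass filter with cutoff W (here W=4).
Its Fourier transform is a rectangular function:
F(omega)=1 for |omega| < 4, 0 otherwise

Answer: rect(omega/8) [i.e., 1 for |omega| < 4, 0 otherwise]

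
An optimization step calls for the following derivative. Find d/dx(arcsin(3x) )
d/dx[arcsin(u)] = u'/√(1-u²), u = 3x, u' = 3

Answer: 3/√(1-9x²)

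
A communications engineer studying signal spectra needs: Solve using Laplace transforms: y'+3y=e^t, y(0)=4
Take L: sY - 4 + 3Y = 1/(s-1)
Y(s + 3) = 1/(s-1) + 4
Y = 1/((s-1)(s + 3)) + 4/(s + 3)
Partial fractions: 1/((s-1)(s + 3)) = (1/4)/(s-1) - (1/4)/(s + 3)
So Y = (1/4)/(s-1) + (15/4)/(s + 3)
Inverse Laplace transform (L^(-1){1/(s-1)} = e^t, L^(-1){1/(s + 3)} = e^(-3t)):

Answer: y(t) = (1/4)·e^t + (15/4)·e^(-3t)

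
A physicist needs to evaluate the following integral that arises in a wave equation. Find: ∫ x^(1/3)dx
Power rule: ∫ x^(1/3) dx=x^(4/3)/(4/3) + C

Answer: (3/4)·x^(4/3) + C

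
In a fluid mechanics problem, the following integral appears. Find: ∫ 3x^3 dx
Using power rule: ∫ 3x^3 dx = 3/4 x^4+C = (3/4)x^4+C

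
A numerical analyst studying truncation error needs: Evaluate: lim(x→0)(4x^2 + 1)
Polynomial is continuous, so substitute x = 0:
4·0^2 + 1 = 1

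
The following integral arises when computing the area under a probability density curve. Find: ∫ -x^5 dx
Using power rule: ∫ -x^5 dx=-1/6 x^6 + C=(-1/6)x^6 + C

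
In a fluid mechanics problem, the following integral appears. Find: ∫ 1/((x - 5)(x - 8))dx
Partial fractions: 1/((x-5)(x-8)) = A/(x-5)+B/(x-8)
A = -1/3, B = 1/3
∫ [-1/3· 1/(x-5)+1/3· 1/(x-8)] dx
= (1/3)[ln|x-8| - ln|x-5|]+C

Answer: (1/3)·ln|(x-8)/(x-5)|+C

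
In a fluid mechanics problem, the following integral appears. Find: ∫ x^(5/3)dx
Power rule: ∫ x^(5/3) dx=x^(8/3)/(8/3)+C

Answer: (3/8)·x^(8/3)+C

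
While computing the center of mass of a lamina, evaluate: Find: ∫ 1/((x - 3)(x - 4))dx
Partial fractions: 1/((x-3)(x-4))=A/(x-3)+B/(x-4)
A=-1, B=1
∫ [-1· 1/(x-3)+1· 1/(x-4)] dx
=(1)[ln|x-4| - ln|x-3|]+C

Answer: ln|(x-4)/(x-3)|+C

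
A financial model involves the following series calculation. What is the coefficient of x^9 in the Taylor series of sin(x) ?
sin(x) = Σ (-1)^k x^(2k + 1)/(2k + 1)!
For x^9: (-1)^4/9! = 1/362880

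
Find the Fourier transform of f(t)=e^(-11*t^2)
The Fourier transform of a Gaussian e^(-a * t^2) is sqrt(pi/a) * e^(-omega^2/(4a)).
With a = 11: F(omega) = sqrt(pi/11) * e^(-omega^2/44)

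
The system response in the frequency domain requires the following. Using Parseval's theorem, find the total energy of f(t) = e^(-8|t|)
Parseval's theorem: E = integral |f(t)|^2 dt = (1/2pi) integral |F(omega)|^2 domega
E = integral_{-inf}^{inf} e^(-16|t|) dt = 2*integral_0^inf e^(-16t) dt = 2/(2*8) = 1/8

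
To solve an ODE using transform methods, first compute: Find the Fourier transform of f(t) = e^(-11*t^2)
The Fourier transform of a Gaussian e^(-a*t^2) is sqrt(pi/a)*e^(-omega^2/(4a)).
With a = 11: F(omega) = sqrt(pi/11)*e^(-omega^2/44)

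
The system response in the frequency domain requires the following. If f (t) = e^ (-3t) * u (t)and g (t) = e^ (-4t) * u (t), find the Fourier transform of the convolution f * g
By the convolution theorem: F{f * g}=F(omega) * G(omega)
F(omega)=1/(3 + j * omega), G(omega)=1/(4 + j * omega)
F{f * g}=1/((3 + j * omega)(4 + j * omega))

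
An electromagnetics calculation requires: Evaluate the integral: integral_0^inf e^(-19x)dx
integral_0^inf e^(-19x) dx = [-1/19*e^(-19x)]_0^inf
= 0 - (-1/19) = 1/19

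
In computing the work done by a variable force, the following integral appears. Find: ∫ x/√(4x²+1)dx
Let u = 4x² + 1, du = 8x dx
∫ (1/8)·u^(-1/2) du = √u/4 + C

Answer: √(4x² + 1)/4 + C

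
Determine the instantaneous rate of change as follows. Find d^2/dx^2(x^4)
Apply power rule 2 times:
d^1: 4x^3
d^2: 12x^2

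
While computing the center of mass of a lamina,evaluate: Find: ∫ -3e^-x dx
Since d/dx[e^-x]=- e^-x, we get 3e^-x + C

Answer: 3e^-x + C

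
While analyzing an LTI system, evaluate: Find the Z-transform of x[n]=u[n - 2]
Using the time-shift property: Z{u[n-2]} = z^(-2) * z/(z-1)
= z^(-1)/(z-1)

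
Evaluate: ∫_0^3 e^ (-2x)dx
Antiderivative: (1/(-2))e^(-2x)
Evaluate: (1/(-2))(e^-6-1)

Answer: (e^-6-1)/(-2)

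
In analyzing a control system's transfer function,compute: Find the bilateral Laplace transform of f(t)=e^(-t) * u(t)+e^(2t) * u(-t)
For e^(-t)*u(t): L=1/(s+1), Re(s) > -1
For e^(2t)*u(-t): L=-1/(s-2), Re(s) < 2
Combined: F(s)=1/(s+1)-1/(s-2), -1 < Re(s) < 2

Answer: 1/(s+1)-1/(s-2), ROC: -1 < Re(s) < 2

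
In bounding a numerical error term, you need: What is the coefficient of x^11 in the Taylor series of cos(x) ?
cos(x) has only even powers. Coefficient of x^11=0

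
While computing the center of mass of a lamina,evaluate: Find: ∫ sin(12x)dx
Using substitution u = 12x: ∫ sin(u) du/12 = -cos(u)/12+C

Answer: (-1/12)cos(12x)+C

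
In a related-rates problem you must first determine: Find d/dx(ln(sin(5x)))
Chain rule: d/dx[ln(u)] = u'/u where u = sin(5x)
u' = 5cos(5x)

Answer: (5cos(5x))/(sin(5x))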